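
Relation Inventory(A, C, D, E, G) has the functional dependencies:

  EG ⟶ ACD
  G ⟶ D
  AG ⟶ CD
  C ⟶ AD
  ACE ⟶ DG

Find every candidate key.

Attribute E never appears on the right-hand side of any dependency, so E must belong to every candidate key.
{E}⁺ = {E}, which is not all of the schema, so we must add further attributes.
{C, E}⁺: C→AD adds A, D; ACE→DG adds G → {A, C, D, E, G}. Minimal: {E}⁺ = {E}; {C}⁺ = {A, C, D} — none reach the full schema.
{E, G}⁺: EG→ACD adds A, C, D → {A, C, D, E, G}. Minimal: {G}⁺ = {D, G}; {E}⁺ = {E} — none reach the full schema.
Any other superkey contains one of these as a subset, so there are no further candidate keys.

{C, E}, {E, G}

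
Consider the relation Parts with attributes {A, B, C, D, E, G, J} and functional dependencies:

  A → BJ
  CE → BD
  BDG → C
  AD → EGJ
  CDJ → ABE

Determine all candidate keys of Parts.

{A, D}⁺: A→BJ adds B, J; AD→EGJ adds E, G; BDG→C adds C → {A, B, C, D, E, G, J}.
{A, C, E}⁺: A→BJ adds B, J; CE→BD adds D; AD→EGJ adds G → {A, B, C, D, E, G, J}.
{C, D, J}⁺: CDJ→ABE adds A, B, E; AD→EGJ adds G → {A, B, C, D, E, G, J}.
{C, E, J}⁺: CE→BD adds B, D; CDJ→ABE adds A; AD→EGJ adds G → {A, B, C, D, E, G, J}.
{B, D, G, J}⁺: BDG→C adds C; CDJ→ABE adds A, E → {A, B, C, D, E, G, J}.

(A, D), (A, C, E), (C, D, J), (C, E, J), (B, D, G, J)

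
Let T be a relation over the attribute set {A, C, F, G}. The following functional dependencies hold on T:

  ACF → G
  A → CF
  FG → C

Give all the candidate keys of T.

(A)

Attribute A never appears on the right-hand side of any dependency, so A must belong to every candidate key.
{A}⁺ = {A, C, F, G}, which is all of the schema, so {A} is the only candidate key.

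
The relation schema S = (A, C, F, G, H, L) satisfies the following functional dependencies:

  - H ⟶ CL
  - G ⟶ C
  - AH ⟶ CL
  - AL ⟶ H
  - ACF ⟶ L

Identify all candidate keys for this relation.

Attributes A, F, G never appear on any right-hand side, so every candidate key must contain {A, F, G}.
{A, F, G}⁺ = {A, C, F, G, H, L}, which is all of the schema, so {A, F, G} is the only candidate key.

AFG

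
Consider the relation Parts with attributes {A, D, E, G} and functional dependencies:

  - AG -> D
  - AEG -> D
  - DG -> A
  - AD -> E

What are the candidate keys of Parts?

{A, G}, {D, G}

{A, G}⁺: AG→D adds D; AD→E adds E → {A, D, E, G}. Minimal: {G}⁺ = {G}; {A}⁺ = {A} — none reach the full schema.
{D, G}⁺: DG→A adds A; AD→E adds E → {A, D, E, G}. Minimal: {G}⁺ = {G}; {D}⁺ = {D} — none reach the full schema.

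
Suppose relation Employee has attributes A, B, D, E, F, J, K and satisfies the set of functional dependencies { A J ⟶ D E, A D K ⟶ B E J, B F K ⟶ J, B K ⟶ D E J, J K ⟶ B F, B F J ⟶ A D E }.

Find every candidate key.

(B, K); (J, K); (A, D, K)

Attribute K never appears on the right-hand side of any dependency, so K must belong to every candidate key.
{K}⁺ = {K}, which is not all of the schema, so we must add further attributes.
{B, K}⁺: BK→DEJ adds D, E, J; JK→BF adds F; BFJ→ADE adds A → {A, B, D, E, F, J, K}.
{J, K}⁺: JK→BF adds B, F; BFJ→ADE adds A, D, E → {A, B, D, E, F, J, K}.
{A, D, K}⁺: ADK→BEJ adds B, E, J; JK→BF adds F → {A, B, D, E, F, J, K}.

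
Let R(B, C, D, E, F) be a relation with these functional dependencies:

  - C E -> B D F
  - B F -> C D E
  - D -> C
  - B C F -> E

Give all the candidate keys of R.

{B, F}⁺: BF→CDE adds C, D, E → {B, C, D, E, F}. Minimal: {F}⁺ = {F}; {B}⁺ = {B} — none reach the full schema.
{C, E}⁺: CE→BDF adds B, D, F → {B, C, D, E, F}. Minimal: {E}⁺ = {E}; {C}⁺ = {C} — none reach the full schema.
{D, E}⁺: D→C adds C; CE→BDF adds B, F → {B, C, D, E, F}. Minimal: {E}⁺ = {E}; {D}⁺ = {C, D} — none reach the full schema.
Any other superkey contains one of these as a subset, so there are no further candidate keys.

BF, CE, DE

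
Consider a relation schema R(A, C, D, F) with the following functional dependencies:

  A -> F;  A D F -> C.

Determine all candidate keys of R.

Attributes A, D never appear on any right-hand side, so every candidate key must contain {A, D}.
{A, D}⁺ = {A, C, D, F}, which is all of the schema, so {A, D} is the only candidate key.

AD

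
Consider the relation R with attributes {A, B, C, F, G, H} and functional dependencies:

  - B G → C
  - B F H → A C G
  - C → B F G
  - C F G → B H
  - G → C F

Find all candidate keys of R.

{C}⁺: C→BFG adds B, F, G; CFG→BH adds H; BFH→ACG adds A → {A, B, C, F, G, H}.
{G}⁺: G→CF adds C, F; C→BFG adds B; CFG→BH adds H; BFH→ACG adds A → {A, B, C, F, G, H}.
{B, F, H}⁺: BFH→ACG adds A, C, G → {A, B, C, F, G, H}. Minimal: {F, H}⁺ = {F, H}; {B, H}⁺ = {B, H}; {B, F}⁺ = {B, F} — none reach the full schema.

{C}, {G}, {B, F, H}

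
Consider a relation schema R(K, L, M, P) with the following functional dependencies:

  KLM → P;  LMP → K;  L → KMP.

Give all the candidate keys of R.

(L)

Attribute L never appears on the right-hand side of any dependency, so L must belong to every candidate key.
{L}⁺ = {K, L, M, P}, which is all of the schema, so {L} is the only candidate key.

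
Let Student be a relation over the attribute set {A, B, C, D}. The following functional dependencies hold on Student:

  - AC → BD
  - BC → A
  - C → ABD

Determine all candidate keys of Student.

Attribute C never appears on the right-hand side of any dependency, so C must belong to every candidate key.
{C}⁺ = {A, B, C, D}, which is all of the schema, so {C} is the only candidate key.

(C)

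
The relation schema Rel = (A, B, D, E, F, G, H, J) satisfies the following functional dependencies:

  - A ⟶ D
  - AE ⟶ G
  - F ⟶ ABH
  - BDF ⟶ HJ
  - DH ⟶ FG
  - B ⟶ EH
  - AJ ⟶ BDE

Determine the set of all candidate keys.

(F), (A, B), (A, H), (A, J), (B, D), (D, H)

{F}⁺: F→ABH adds A, B, H; B→EH adds E; A→D adds D; AE→G adds G; BDF→HJ adds J → {A, B, D, E, F, G, H, J}.
{A, B}⁺: A→D adds D; B→EH adds E, H; AE→G adds G; DH→FG adds F; BDF→HJ adds J → {A, B, D, E, F, G, H, J}. Minimal: {B}⁺ = {B, E, H}; {A}⁺ = {A, D} — none reach the full schema.
{A, H}⁺: A→D adds D; DH→FG adds F, G; F→ABH adds B; BDF→HJ adds J; B→EH adds E → {A, B, D, E, F, G, H, J}. Minimal: {H}⁺ = {H}; {A}⁺ = {A, D} — none reach the full schema.
{A, J}⁺: A→D adds D; AJ→BDE adds B, E; AE→G adds G; B→EH adds H; DH→FG adds F → {A, B, D, E, F, G, H, J}. Minimal: {J}⁺ = {J}; {A}⁺ = {A, D} — none reach the full schema.
{B, D}⁺: B→EH adds E, H; DH→FG adds F, G; F→ABH adds A; BDF→HJ adds J → {A, B, D, E, F, G, H, J}. Minimal: {D}⁺ = {D}; {B}⁺ = {B, E, H} — none reach the full schema.
{D, H}⁺: DH→FG adds F, G; F→ABH adds A, B; BDF→HJ adds J; B→EH adds E → {A, B, D, E, F, G, H, J}. Minimal: {H}⁺ = {H}; {D}⁺ = {D} — none reach the full schema.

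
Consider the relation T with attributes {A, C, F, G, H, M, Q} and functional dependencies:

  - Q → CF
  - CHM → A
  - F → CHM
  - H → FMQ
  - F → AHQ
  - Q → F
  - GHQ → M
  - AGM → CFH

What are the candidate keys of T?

FG; GH; GQ; AGM

Attribute G never appears on the right-hand side of any dependency, so G must belong to every candidate key.
{G}⁺ = {G}, which is not all of the schema, so we must add further attributes.
{F, G}⁺: F→CHM adds C, H, M; H→FMQ adds Q; F→AHQ adds A → {A, C, F, G, H, M, Q}. Minimal: {G}⁺ = {G}; {F}⁺ = {A, C, F, H, M, Q} — none reach the full schema.
{G, H}⁺: H→FMQ adds F, M, Q; F→AHQ adds A; AGM→CFH adds C → {A, C, F, G, H, M, Q}. Minimal: {H}⁺ = {A, C, F, H, M, Q}; {G}⁺ = {G} — none reach the full schema.
{G, Q}⁺: Q→CF adds C, F; F→CHM adds H, M; F→AHQ adds A → {A, C, F, G, H, M, Q}. Minimal: {Q}⁺ = {A, C, F, H, M, Q}; {G}⁺ = {G} — none reach the full schema.
{A, G, M}⁺: AGM→CFH adds C, F, H; H→FMQ adds Q → {A, C, F, G, H, M, Q}. Minimal: {G, M}⁺ = {G, M}; {A, M}⁺ = {A, M}; {A, G}⁺ = {A, G} — none reach the full schema.
Any other superkey contains one of these as a subset, so there are no further candidate keys.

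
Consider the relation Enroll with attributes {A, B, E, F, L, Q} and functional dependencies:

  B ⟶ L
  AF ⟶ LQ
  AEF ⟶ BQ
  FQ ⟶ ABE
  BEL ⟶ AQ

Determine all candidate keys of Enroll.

Attribute F never appears on the right-hand side of any dependency, so F must belong to every candidate key.
{F}⁺ = {F}, which is not all of the schema, so we must add further attributes.
{A, F}⁺: AF→LQ adds L, Q; FQ→ABE adds B, E → {A, B, E, F, L, Q}.
{F, Q}⁺: FQ→ABE adds A, B, E; B→L adds L → {A, B, E, F, L, Q}.
{B, E, F}⁺: B→L adds L; BEL→AQ adds A, Q → {A, B, E, F, L, Q}.
Any other superkey contains one of these as a subset, so there are no further candidate keys.

{A, F}, {F, Q}, {B, E, F}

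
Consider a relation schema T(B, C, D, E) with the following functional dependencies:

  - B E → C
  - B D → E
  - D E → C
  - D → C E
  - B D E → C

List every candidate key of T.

{B, D}⁺: BD→E adds E; DE→C adds C → {B, C, D, E}. Minimal: {D}⁺ = {C, D, E}; {B}⁺ = {B} — none reach the full schema.
No other minimal superkey exists.

{B, D}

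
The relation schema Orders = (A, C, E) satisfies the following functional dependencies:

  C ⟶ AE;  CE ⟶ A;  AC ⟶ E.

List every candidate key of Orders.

C

Attribute C never appears on the right-hand side of any dependency, so C must belong to every candidate key.
{C}⁺ = {A, C, E}, which is all of the schema, so {C} is the only candidate key.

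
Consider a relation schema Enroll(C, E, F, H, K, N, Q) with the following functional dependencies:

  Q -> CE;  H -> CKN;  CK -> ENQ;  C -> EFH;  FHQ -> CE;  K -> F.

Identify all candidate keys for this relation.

C, H, Q

{C}⁺: C→EFH adds E, F, H; H→CKN adds K, N; CK→ENQ adds Q → {C, E, F, H, K, N, Q}.
{H}⁺: H→CKN adds C, K, N; CK→ENQ adds E, Q; C→EFH adds F → {C, E, F, H, K, N, Q}.
{Q}⁺: Q→CE adds C, E; C→EFH adds F, H; H→CKN adds K, N → {C, E, F, H, K, N, Q}.
Any other superkey contains one of these as a subset, so there are no further candidate keys.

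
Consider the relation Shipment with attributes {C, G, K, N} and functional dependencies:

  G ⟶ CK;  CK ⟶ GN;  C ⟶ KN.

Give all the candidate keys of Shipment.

{C}⁺: C→KN adds K, N; CK→GN adds G → {C, G, K, N}.
{G}⁺: G→CK adds C, K; CK→GN adds N → {C, G, K, N}.
Any other superkey contains one of these as a subset, so there are no further candidate keys.

(C), (G)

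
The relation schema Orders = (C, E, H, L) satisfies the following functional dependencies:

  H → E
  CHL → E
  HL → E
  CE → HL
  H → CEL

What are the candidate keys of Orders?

H; CE

{H}⁺: H→E adds E; H→CEL adds C, L → {C, E, H, L}.
{C, E}⁺: CE→HL adds H, L → {C, E, H, L}. Minimal: {E}⁺ = {E}; {C}⁺ = {C} — none reach the full schema.
Any other superkey contains one of these as a subset, so there are no further candidate keys.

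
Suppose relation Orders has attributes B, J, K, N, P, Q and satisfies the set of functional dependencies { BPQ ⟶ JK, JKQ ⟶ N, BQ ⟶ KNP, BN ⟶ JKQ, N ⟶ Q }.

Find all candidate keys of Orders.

{B, N}⁺: BN→JKQ adds J, K, Q; BQ→KNP adds P → {B, J, K, N, P, Q}. Minimal: {N}⁺ = {N, Q}; {B}⁺ = {B} — none reach the full schema.
{B, Q}⁺: BQ→KNP adds K, N, P; BN→JKQ adds J → {B, J, K, N, P, Q}. Minimal: {Q}⁺ = {Q}; {B}⁺ = {B} — none reach the full schema.

(B, N), (B, Q)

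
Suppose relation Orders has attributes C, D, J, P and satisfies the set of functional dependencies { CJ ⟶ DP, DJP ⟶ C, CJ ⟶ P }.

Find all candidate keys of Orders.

Attribute J never appears on the right-hand side of any dependency, so J must belong to every candidate key.
{J}⁺ = {J}, which is not all of the schema, so we must add further attributes.
{C, J}⁺: CJ→DP adds D, P → {C, D, J, P}.
{D, J, P}⁺: DJP→C adds C → {C, D, J, P}.
Any other superkey contains one of these as a subset, so there are no further candidate keys.

(C, J), (D, J, P)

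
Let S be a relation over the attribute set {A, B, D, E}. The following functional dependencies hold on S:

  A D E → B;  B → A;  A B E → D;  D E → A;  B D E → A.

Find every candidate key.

Attribute E never appears on the right-hand side of any dependency, so E must belong to every candidate key.
{E}⁺ = {E}, which is not all of the schema, so we must add further attributes.
{B, E}⁺: B→A adds A; ABE→D adds D → {A, B, D, E}. Minimal: {E}⁺ = {E}; {B}⁺ = {A, B} — none reach the full schema.
{D, E}⁺: DE→A adds A; ADE→B adds B → {A, B, D, E}. Minimal: {E}⁺ = {E}; {D}⁺ = {D} — none reach the full schema.

(B, E), (D, E)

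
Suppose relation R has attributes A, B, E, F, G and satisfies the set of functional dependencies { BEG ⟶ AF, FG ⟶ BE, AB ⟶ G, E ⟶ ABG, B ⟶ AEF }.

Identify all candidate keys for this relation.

{B}⁺: B→AEF adds A, E, F; AB→G adds G → {A, B, E, F, G}.
{E}⁺: E→ABG adds A, B, G; B→AEF adds F → {A, B, E, F, G}.
{F, G}⁺: FG→BE adds B, E; E→ABG adds A → {A, B, E, F, G}.

(B), (E), (F, G)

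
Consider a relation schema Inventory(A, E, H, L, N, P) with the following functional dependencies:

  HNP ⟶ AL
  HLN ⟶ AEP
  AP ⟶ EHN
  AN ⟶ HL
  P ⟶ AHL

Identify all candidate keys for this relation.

{P}, {A, N}, {H, L, N}

{P}⁺: P→AHL adds A, H, L; AP→EHN adds E, N → {A, E, H, L, N, P}.
{A, N}⁺: AN→HL adds H, L; HLN→AEP adds E, P → {A, E, H, L, N, P}.
{H, L, N}⁺: HLN→AEP adds A, E, P → {A, E, H, L, N, P}.
Any other superkey contains one of these as a subset, so there are no further candidate keys.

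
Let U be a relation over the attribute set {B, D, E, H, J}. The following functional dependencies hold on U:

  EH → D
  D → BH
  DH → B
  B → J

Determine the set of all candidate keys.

Attribute E never appears on the right-hand side of any dependency, so E must belong to every candidate key.
{E}⁺ = {E}, which is not all of the schema, so we must add further attributes.
{D, E}⁺: D→BH adds B, H; B→J adds J → {B, D, E, H, J}. Minimal: {E}⁺ = {E}; {D}⁺ = {B, D, H, J} — none reach the full schema.
{E, H}⁺: EH→D adds D; D→BH adds B; B→J adds J → {B, D, E, H, J}. Minimal: {H}⁺ = {H}; {E}⁺ = {E} — none reach the full schema.

DE, EH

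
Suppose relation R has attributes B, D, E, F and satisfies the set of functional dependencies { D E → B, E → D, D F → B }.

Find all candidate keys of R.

Attributes E, F never appear on any right-hand side, so every candidate key must contain {E, F}.
{E, F}⁺ = {B, D, E, F}, which is all of the schema, so {E, F} is the only candidate key.

(E, F)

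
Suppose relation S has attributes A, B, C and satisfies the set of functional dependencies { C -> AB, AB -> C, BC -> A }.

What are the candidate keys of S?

(C), (A, B)

{C}⁺: C→AB adds A, B → {A, B, C}.
{A, B}⁺: AB→C adds C → {A, B, C}. Minimal: {B}⁺ = {B}; {A}⁺ = {A} — none reach the full schema.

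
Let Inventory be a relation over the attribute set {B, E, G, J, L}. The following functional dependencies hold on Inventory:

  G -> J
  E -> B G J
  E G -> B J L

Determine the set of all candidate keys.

{E}⁺: E→BGJ adds B, G, J; EG→BJL adds L → {B, E, G, J, L}.
No other minimal superkey exists.

E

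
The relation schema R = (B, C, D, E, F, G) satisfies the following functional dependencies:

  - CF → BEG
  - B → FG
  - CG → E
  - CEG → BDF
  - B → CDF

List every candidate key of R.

{B}⁺: B→FG adds F, G; B→CDF adds C, D; CF→BEG adds E → {B, C, D, E, F, G}.
{C, F}⁺: CF→BEG adds B, E, G; CEG→BDF adds D → {B, C, D, E, F, G}.
{C, G}⁺: CG→E adds E; CEG→BDF adds B, D, F → {B, C, D, E, F, G}.
Any other superkey contains one of these as a subset, so there are no further candidate keys.

{B}, {C, F}, {C, G}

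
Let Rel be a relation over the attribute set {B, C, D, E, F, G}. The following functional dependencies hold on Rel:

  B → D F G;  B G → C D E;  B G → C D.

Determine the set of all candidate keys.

Attribute B never appears on the right-hand side of any dependency, so B must belong to every candidate key.
{B}⁺ = {B, C, D, E, F, G}, which is all of the schema, so {B} is the only candidate key.

{B}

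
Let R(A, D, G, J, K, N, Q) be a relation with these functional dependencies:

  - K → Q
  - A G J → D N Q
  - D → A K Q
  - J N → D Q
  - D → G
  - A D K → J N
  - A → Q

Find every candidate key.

{D}⁺: D→AKQ adds A, K, Q; D→G adds G; ADK→JN adds J, N → {A, D, G, J, K, N, Q}.
{J, N}⁺: JN→DQ adds D, Q; D→G adds G; D→AKQ adds A, K → {A, D, G, J, K, N, Q}. Minimal: {N}⁺ = {N}; {J}⁺ = {J} — none reach the full schema.
{A, G, J}⁺: AGJ→DNQ adds D, N, Q; D→AKQ adds K → {A, D, G, J, K, N, Q}. Minimal: {G, J}⁺ = {G, J}; {A, J}⁺ = {A, J, Q}; {A, G}⁺ = {A, G, Q} — none reach the full schema.
Any other superkey contains one of these as a subset, so there are no further candidate keys.

D; JN; AGJ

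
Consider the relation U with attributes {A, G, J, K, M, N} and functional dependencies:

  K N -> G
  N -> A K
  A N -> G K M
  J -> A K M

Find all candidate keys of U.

Attributes J, N never appear on any right-hand side, so every candidate key must contain {J, N}.
{J, N}⁺ = {A, G, J, K, M, N}, which is all of the schema, so {J, N} is the only candidate key.

(J, N)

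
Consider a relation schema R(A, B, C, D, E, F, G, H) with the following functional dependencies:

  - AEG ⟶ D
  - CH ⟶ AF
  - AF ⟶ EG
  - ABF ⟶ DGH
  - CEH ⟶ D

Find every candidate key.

Attributes B, C never appear on any right-hand side, so every candidate key must contain {B, C}.
{B, C}⁺ = {B, C}, which is not all of the schema, so we must add further attributes.
{B, C, H}⁺: CH→AF adds A, F; AF→EG adds E, G; ABF→DGH adds D → {A, B, C, D, E, F, G, H}.
{A, B, C, F}⁺: AF→EG adds E, G; ABF→DGH adds D, H → {A, B, C, D, E, F, G, H}.

{B, C, H}, {A, B, C, F}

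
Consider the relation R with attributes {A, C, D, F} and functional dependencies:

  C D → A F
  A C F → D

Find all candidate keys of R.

CD; ACF

Attribute C never appears on the right-hand side of any dependency, so C must belong to every candidate key.
{C}⁺ = {C}, which is not all of the schema, so we must add further attributes.
{C, D}⁺: CD→AF adds A, F → {A, C, D, F}. Minimal: {D}⁺ = {D}; {C}⁺ = {C} — none reach the full schema.
{A, C, F}⁺: ACF→D adds D → {A, C, D, F}. Minimal: {C, F}⁺ = {C, F}; {A, F}⁺ = {A, F}; {A, C}⁺ = {A, C} — none reach the full schema.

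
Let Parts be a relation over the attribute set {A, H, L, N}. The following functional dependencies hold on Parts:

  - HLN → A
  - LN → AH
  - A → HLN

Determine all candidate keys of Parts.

{A}; {L, N}

{A}⁺: A→HLN adds H, L, N → {A, H, L, N}.
{L, N}⁺: LN→AH adds A, H → {A, H, L, N}.
Any other superkey contains one of these as a subset, so there are no further candidate keys.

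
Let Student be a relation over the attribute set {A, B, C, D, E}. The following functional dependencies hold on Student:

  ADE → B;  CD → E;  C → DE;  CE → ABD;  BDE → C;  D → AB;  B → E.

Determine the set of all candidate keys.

{C}⁺: C→DE adds D, E; CE→ABD adds A, B → {A, B, C, D, E}.
{D}⁺: D→AB adds A, B; B→E adds E; BDE→C adds C → {A, B, C, D, E}.

(C), (D)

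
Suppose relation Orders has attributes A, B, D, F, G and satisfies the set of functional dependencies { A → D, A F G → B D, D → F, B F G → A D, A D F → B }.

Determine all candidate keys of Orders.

Attribute G never appears on the right-hand side of any dependency, so G must belong to every candidate key.
{G}⁺ = {G}, which is not all of the schema, so we must add further attributes.
{A, G}⁺: A→D adds D; D→F adds F; ADF→B adds B → {A, B, D, F, G}. Minimal: {G}⁺ = {G}; {A}⁺ = {A, B, D, F} — none reach the full schema.
{B, D, G}⁺: D→F adds F; BFG→AD adds A → {A, B, D, F, G}. Minimal: {D, G}⁺ = {D, F, G}; {B, G}⁺ = {B, G}; {B, D}⁺ = {B, D, F} — none reach the full schema.
{B, F, G}⁺: BFG→AD adds A, D → {A, B, D, F, G}. Minimal: {F, G}⁺ = {F, G}; {B, G}⁺ = {B, G}; {B, F}⁺ = {B, F} — none reach the full schema.

(A, G); (B, D, G); (B, F, G)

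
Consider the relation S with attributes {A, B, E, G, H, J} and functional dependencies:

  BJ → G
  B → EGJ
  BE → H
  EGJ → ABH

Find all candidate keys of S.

{B}⁺: B→EGJ adds E, G, J; BE→H adds H; EGJ→ABH adds A → {A, B, E, G, H, J}.
{E, G, J}⁺: EGJ→ABH adds A, B, H → {A, B, E, G, H, J}. Minimal: {G, J}⁺ = {G, J}; {E, J}⁺ = {E, J}; {E, G}⁺ = {E, G} — none reach the full schema.
Any other superkey contains one of these as a subset, so there are no further candidate keys.

{B}, {E, G, J}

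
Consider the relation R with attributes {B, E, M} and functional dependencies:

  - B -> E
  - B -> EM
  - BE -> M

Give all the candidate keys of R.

Attribute B never appears on the right-hand side of any dependency, so B must belong to every candidate key.
{B}⁺ = {B, E, M}, which is all of the schema, so {B} is the only candidate key.

B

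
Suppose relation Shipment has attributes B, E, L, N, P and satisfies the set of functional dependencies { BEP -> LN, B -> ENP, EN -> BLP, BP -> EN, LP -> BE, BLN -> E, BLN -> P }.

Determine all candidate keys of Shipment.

{B}⁺: B→ENP adds E, N, P; EN→BLP adds L → {B, E, L, N, P}.
{E, N}⁺: EN→BLP adds B, L, P → {B, E, L, N, P}. Minimal: {N}⁺ = {N}; {E}⁺ = {E} — none reach the full schema.
{L, P}⁺: LP→BE adds B, E; BEP→LN adds N → {B, E, L, N, P}. Minimal: {P}⁺ = {P}; {L}⁺ = {L} — none reach the full schema.
Any other superkey contains one of these as a subset, so there are no further candidate keys.

{B}, {E, N}, {L, P}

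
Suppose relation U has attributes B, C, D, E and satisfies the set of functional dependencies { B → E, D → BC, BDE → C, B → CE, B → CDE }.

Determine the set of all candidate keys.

{B}⁺: B→E adds E; B→CE adds C; B→CDE adds D → {B, C, D, E}.
{D}⁺: D→BC adds B, C; B→CE adds E → {B, C, D, E}.

{B}, {D}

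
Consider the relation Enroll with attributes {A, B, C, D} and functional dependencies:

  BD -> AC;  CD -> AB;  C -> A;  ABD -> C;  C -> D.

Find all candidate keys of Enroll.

(C); (B, D)

{C}⁺: C→A adds A; C→D adds D; CD→AB adds B → {A, B, C, D}.
{B, D}⁺: BD→AC adds A, C → {A, B, C, D}. Minimal: {D}⁺ = {D}; {B}⁺ = {B} — none reach the full schema.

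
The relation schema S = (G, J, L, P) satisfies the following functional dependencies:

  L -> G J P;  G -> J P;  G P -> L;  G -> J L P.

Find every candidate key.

{G}, {L}

{G}⁺: G→JP adds J, P; GP→L adds L → {G, J, L, P}.
{L}⁺: L→GJP adds G, J, P → {G, J, L, P}.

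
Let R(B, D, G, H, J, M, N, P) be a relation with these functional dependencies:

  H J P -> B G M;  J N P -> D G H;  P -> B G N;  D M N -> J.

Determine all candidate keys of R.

{J, P}, {D, M, P}

Attribute P never appears on the right-hand side of any dependency, so P must belong to every candidate key.
{P}⁺ = {B, G, N, P}, which is not all of the schema, so we must add further attributes.
{J, P}⁺: P→BGN adds B, G, N; JNP→DGH adds D, H; HJP→BGM adds M → {B, D, G, H, J, M, N, P}.
{D, M, P}⁺: P→BGN adds B, G, N; DMN→J adds J; JNP→DGH adds H → {B, D, G, H, J, M, N, P}.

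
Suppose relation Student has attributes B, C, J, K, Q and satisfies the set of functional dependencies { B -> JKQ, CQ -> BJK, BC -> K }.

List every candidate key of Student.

{B, C}, {C, Q}

Attribute C never appears on the right-hand side of any dependency, so C must belong to every candidate key.
{C}⁺ = {C}, which is not all of the schema, so we must add further attributes.
{B, C}⁺: B→JKQ adds J, K, Q → {B, C, J, K, Q}.
{C, Q}⁺: CQ→BJK adds B, J, K → {B, C, J, K, Q}.
Any other superkey contains one of these as a subset, so there are no further candidate keys.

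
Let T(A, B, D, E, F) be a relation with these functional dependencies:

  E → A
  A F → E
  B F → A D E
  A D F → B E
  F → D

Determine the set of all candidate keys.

AF, BF, EF

Attribute F never appears on the right-hand side of any dependency, so F must belong to every candidate key.
{F}⁺ = {D, F}, which is not all of the schema, so we must add further attributes.
{A, F}⁺: AF→E adds E; F→D adds D; ADF→BE adds B → {A, B, D, E, F}. Minimal: {F}⁺ = {D, F}; {A}⁺ = {A} — none reach the full schema.
{B, F}⁺: BF→ADE adds A, D, E → {A, B, D, E, F}. Minimal: {F}⁺ = {D, F}; {B}⁺ = {B} — none reach the full schema.
{E, F}⁺: E→A adds A; F→D adds D; ADF→BE adds B → {A, B, D, E, F}. Minimal: {F}⁺ = {D, F}; {E}⁺ = {A, E} — none reach the full schema.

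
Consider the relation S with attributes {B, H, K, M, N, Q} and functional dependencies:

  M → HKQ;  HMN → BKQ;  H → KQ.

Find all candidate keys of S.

{M, N}⁺: M→HKQ adds H, K, Q; HMN→BKQ adds B → {B, H, K, M, N, Q}. Minimal: {N}⁺ = {N}; {M}⁺ = {H, K, M, Q} — none reach the full schema.

{M, N}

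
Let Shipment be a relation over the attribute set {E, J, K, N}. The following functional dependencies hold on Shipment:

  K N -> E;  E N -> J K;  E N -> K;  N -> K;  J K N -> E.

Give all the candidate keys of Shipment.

Attribute N never appears on the right-hand side of any dependency, so N must belong to every candidate key.
{N}⁺ = {E, J, K, N}, which is all of the schema, so {N} is the only candidate key.

N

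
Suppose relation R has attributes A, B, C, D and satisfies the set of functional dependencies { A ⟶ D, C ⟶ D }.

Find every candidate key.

ABC

Attributes A, B, C never appear on any right-hand side, so every candidate key must contain {A, B, C}.
{A, B, C}⁺ = {A, B, C, D}, which is all of the schema, so {A, B, C} is the only candidate key.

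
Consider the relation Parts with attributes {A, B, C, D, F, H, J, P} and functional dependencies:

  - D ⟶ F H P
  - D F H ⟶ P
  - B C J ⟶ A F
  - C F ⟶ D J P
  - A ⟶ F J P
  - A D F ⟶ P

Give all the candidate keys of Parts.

{A, B, C}⁺: A→FJP adds F, J, P; CF→DJP adds D; D→FHP adds H → {A, B, C, D, F, H, J, P}. Minimal: {B, C}⁺ = {B, C}; {A, C}⁺ = {A, C, D, F, H, J, P}; {A, B}⁺ = {A, B, F, J, P} — none reach the full schema.
{B, C, D}⁺: D→FHP adds F, H, P; CF→DJP adds J; BCJ→AF adds A → {A, B, C, D, F, H, J, P}. Minimal: {C, D}⁺ = {C, D, F, H, J, P}; {B, D}⁺ = {B, D, F, H, P}; {B, C}⁺ = {B, C} — none reach the full schema.
{B, C, F}⁺: CF→DJP adds D, J, P; D→FHP adds H; BCJ→AF adds A → {A, B, C, D, F, H, J, P}. Minimal: {C, F}⁺ = {C, D, F, H, J, P}; {B, F}⁺ = {B, F}; {B, C}⁺ = {B, C} — none reach the full schema.
{B, C, J}⁺: BCJ→AF adds A, F; CF→DJP adds D, P; D→FHP adds H → {A, B, C, D, F, H, J, P}. Minimal: {C, J}⁺ = {C, J}; {B, J}⁺ = {B, J}; {B, C}⁺ = {B, C} — none reach the full schema.

ABC, BCD, BCF, BCJ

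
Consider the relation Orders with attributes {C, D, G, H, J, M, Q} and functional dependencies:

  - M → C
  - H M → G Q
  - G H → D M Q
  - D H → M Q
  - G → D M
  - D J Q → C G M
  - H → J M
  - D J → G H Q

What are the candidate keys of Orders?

{H}⁺: H→JM adds J, M; M→C adds C; HM→GQ adds G, Q; GH→DMQ adds D → {C, D, G, H, J, M, Q}.
{D, J}⁺: DJ→GHQ adds G, H, Q; GH→DMQ adds M; DJQ→CGM adds C → {C, D, G, H, J, M, Q}. Minimal: {J}⁺ = {J}; {D}⁺ = {D} — none reach the full schema.
{G, J}⁺: G→DM adds D, M; DJ→GHQ adds H, Q; M→C adds C → {C, D, G, H, J, M, Q}. Minimal: {J}⁺ = {J}; {G}⁺ = {C, D, G, M} — none reach the full schema.

{H}; {D, J}; {G, J}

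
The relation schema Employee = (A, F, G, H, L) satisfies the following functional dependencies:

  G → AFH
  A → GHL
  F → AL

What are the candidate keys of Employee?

{A}⁺: A→GHL adds G, H, L; G→AFH adds F → {A, F, G, H, L}.
{F}⁺: F→AL adds A, L; A→GHL adds G, H → {A, F, G, H, L}.
{G}⁺: G→AFH adds A, F, H; A→GHL adds L → {A, F, G, H, L}.

A; F; G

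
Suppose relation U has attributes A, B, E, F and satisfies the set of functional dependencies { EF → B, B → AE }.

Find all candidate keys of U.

{B, F}; {E, F}

Attribute F never appears on the right-hand side of any dependency, so F must belong to every candidate key.
{F}⁺ = {F}, which is not all of the schema, so we must add further attributes.
{B, F}⁺: B→AE adds A, E → {A, B, E, F}. Minimal: {F}⁺ = {F}; {B}⁺ = {A, B, E} — none reach the full schema.
{E, F}⁺: EF→B adds B; B→AE adds A → {A, B, E, F}. Minimal: {F}⁺ = {F}; {E}⁺ = {E} — none reach the full schema.
Any other superkey contains one of these as a subset, so there are no further candidate keys.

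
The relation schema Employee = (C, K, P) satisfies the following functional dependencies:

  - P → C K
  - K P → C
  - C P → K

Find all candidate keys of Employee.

Attribute P never appears on the right-hand side of any dependency, so P must belong to every candidate key.
{P}⁺ = {C, K, P}, which is all of the schema, so {P} is the only candidate key.

P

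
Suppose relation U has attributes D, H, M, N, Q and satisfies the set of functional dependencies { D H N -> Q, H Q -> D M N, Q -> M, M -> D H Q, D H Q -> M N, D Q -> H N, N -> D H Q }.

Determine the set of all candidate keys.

(M), (N), (Q)

{M}⁺: M→DHQ adds D, H, Q; DHQ→MN adds N → {D, H, M, N, Q}.
{N}⁺: N→DHQ adds D, H, Q; HQ→DMN adds M → {D, H, M, N, Q}.
{Q}⁺: Q→M adds M; M→DHQ adds D, H; DHQ→MN adds N → {D, H, M, N, Q}.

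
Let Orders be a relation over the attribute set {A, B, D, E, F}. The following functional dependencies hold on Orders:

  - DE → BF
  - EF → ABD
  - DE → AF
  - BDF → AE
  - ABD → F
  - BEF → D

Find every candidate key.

{D, E}; {E, F}; {A, B, D}; {B, D, F}

{D, E}⁺: DE→BF adds B, F; EF→ABD adds A → {A, B, D, E, F}. Minimal: {E}⁺ = {E}; {D}⁺ = {D} — none reach the full schema.
{E, F}⁺: EF→ABD adds A, B, D → {A, B, D, E, F}. Minimal: {F}⁺ = {F}; {E}⁺ = {E} — none reach the full schema.
{A, B, D}⁺: ABD→F adds F; BDF→AE adds E → {A, B, D, E, F}. Minimal: {B, D}⁺ = {B, D}; {A, D}⁺ = {A, D}; {A, B}⁺ = {A, B} — none reach the full schema.
{B, D, F}⁺: BDF→AE adds A, E → {A, B, D, E, F}. Minimal: {D, F}⁺ = {D, F}; {B, F}⁺ = {B, F}; {B, D}⁺ = {B, D} — none reach the full schema.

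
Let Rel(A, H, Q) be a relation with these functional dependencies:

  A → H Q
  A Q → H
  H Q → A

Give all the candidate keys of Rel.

{A}⁺: A→HQ adds H, Q → {A, H, Q}.
{H, Q}⁺: HQ→A adds A → {A, H, Q}. Minimal: {Q}⁺ = {Q}; {H}⁺ = {H} — none reach the full schema.

(A); (H, Q)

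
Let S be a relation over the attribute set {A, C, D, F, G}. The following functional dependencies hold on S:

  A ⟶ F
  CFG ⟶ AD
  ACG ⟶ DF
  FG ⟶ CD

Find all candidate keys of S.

Attribute G never appears on the right-hand side of any dependency, so G must belong to every candidate key.
{G}⁺ = {G}, which is not all of the schema, so we must add further attributes.
{A, G}⁺: A→F adds F; FG→CD adds C, D → {A, C, D, F, G}. Minimal: {G}⁺ = {G}; {A}⁺ = {A, F} — none reach the full schema.
{F, G}⁺: FG→CD adds C, D; CFG→AD adds A → {A, C, D, F, G}. Minimal: {G}⁺ = {G}; {F}⁺ = {F} — none reach the full schema.
Any other superkey contains one of these as a subset, so there are no further candidate keys.

{A, G}, {F, G}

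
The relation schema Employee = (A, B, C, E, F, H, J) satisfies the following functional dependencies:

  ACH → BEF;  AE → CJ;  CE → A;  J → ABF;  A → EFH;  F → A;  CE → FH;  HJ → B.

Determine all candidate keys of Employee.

{A}, {F}, {J}, {C, E}

{A}⁺: A→EFH adds E, F, H; AE→CJ adds C, J; J→ABF adds B → {A, B, C, E, F, H, J}.
{F}⁺: F→A adds A; A→EFH adds E, H; AE→CJ adds C, J; J→ABF adds B → {A, B, C, E, F, H, J}.
{J}⁺: J→ABF adds A, B, F; A→EFH adds E, H; AE→CJ adds C → {A, B, C, E, F, H, J}.
{C, E}⁺: CE→A adds A; A→EFH adds F, H; ACH→BEF adds B; AE→CJ adds J → {A, B, C, E, F, H, J}.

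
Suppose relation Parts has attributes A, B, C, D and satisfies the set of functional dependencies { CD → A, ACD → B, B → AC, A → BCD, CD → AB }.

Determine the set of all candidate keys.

{A}⁺: A→BCD adds B, C, D → {A, B, C, D}.
{B}⁺: B→AC adds A, C; A→BCD adds D → {A, B, C, D}.
{C, D}⁺: CD→A adds A; ACD→B adds B → {A, B, C, D}.
Any other superkey contains one of these as a subset, so there are no further candidate keys.

{A}; {B}; {C, D}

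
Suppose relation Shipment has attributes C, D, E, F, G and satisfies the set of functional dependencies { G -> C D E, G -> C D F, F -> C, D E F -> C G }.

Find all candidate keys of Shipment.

{G}; {D, E, F}

{G}⁺: G→CDE adds C, D, E; G→CDF adds F → {C, D, E, F, G}.
{D, E, F}⁺: F→C adds C; DEF→CG adds G → {C, D, E, F, G}.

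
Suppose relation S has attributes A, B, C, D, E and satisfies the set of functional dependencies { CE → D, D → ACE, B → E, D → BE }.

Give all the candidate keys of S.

D; BC; CE

{D}⁺: D→ACE adds A, C, E; D→BE adds B → {A, B, C, D, E}.
{B, C}⁺: B→E adds E; CE→D adds D; D→ACE adds A → {A, B, C, D, E}. Minimal: {C}⁺ = {C}; {B}⁺ = {B, E} — none reach the full schema.
{C, E}⁺: CE→D adds D; D→ACE adds A; D→BE adds B → {A, B, C, D, E}. Minimal: {E}⁺ = {E}; {C}⁺ = {C} — none reach the full schema.
Any other superkey contains one of these as a subset, so there are no further candidate keys.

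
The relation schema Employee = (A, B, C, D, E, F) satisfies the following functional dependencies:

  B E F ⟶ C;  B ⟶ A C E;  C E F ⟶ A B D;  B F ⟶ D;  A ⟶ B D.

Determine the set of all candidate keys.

(A, F), (B, F), (C, E, F)

{A, F}⁺: A→BD adds B, D; B→ACE adds C, E → {A, B, C, D, E, F}. Minimal: {F}⁺ = {F}; {A}⁺ = {A, B, C, D, E} — none reach the full schema.
{B, F}⁺: B→ACE adds A, C, E; CEF→ABD adds D → {A, B, C, D, E, F}. Minimal: {F}⁺ = {F}; {B}⁺ = {A, B, C, D, E} — none reach the full schema.
{C, E, F}⁺: CEF→ABD adds A, B, D → {A, B, C, D, E, F}. Minimal: {E, F}⁺ = {E, F}; {C, F}⁺ = {C, F}; {C, E}⁺ = {C, E} — none reach the full schema.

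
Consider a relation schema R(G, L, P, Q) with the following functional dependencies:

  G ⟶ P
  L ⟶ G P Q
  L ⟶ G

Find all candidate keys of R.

(L)

{L}⁺: L→GPQ adds G, P, Q → {G, L, P, Q}.
No other minimal superkey exists.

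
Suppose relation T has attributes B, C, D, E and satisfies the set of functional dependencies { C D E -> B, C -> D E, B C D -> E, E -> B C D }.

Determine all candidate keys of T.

{C}⁺: C→DE adds D, E; E→BCD adds B → {B, C, D, E}.
{E}⁺: E→BCD adds B, C, D → {B, C, D, E}.

{C}, {E}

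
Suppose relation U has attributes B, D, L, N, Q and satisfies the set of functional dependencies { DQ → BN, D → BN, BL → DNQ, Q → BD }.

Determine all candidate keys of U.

Attribute L never appears on the right-hand side of any dependency, so L must belong to every candidate key.
{L}⁺ = {L}, which is not all of the schema, so we must add further attributes.
{B, L}⁺: BL→DNQ adds D, N, Q → {B, D, L, N, Q}. Minimal: {L}⁺ = {L}; {B}⁺ = {B} — none reach the full schema.
{D, L}⁺: D→BN adds B, N; BL→DNQ adds Q → {B, D, L, N, Q}. Minimal: {L}⁺ = {L}; {D}⁺ = {B, D, N} — none reach the full schema.
{L, Q}⁺: Q→BD adds B, D; DQ→BN adds N → {B, D, L, N, Q}. Minimal: {Q}⁺ = {B, D, N, Q}; {L}⁺ = {L} — none reach the full schema.

{B, L}, {D, L}, {L, Q}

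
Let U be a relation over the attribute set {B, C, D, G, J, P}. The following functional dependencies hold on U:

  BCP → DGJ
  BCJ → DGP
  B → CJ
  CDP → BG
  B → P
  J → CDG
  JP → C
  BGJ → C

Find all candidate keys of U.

(B); (J, P); (C, D, P)

{B}⁺: B→CJ adds C, J; B→P adds P; J→CDG adds D, G → {B, C, D, G, J, P}.
{J, P}⁺: J→CDG adds C, D, G; CDP→BG adds B → {B, C, D, G, J, P}.
{C, D, P}⁺: CDP→BG adds B, G; BCP→DGJ adds J → {B, C, D, G, J, P}.
Any other superkey contains one of these as a subset, so there are no further candidate keys.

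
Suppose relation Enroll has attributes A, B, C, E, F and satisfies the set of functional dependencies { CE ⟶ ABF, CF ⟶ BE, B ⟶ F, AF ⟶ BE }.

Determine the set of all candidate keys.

Attribute C never appears on the right-hand side of any dependency, so C must belong to every candidate key.
{C}⁺ = {C}, which is not all of the schema, so we must add further attributes.
{B, C}⁺: B→F adds F; CF→BE adds E; CE→ABF adds A → {A, B, C, E, F}. Minimal: {C}⁺ = {C}; {B}⁺ = {B, F} — none reach the full schema.
{C, E}⁺: CE→ABF adds A, B, F → {A, B, C, E, F}. Minimal: {E}⁺ = {E}; {C}⁺ = {C} — none reach the full schema.
{C, F}⁺: CF→BE adds B, E; CE→ABF adds A → {A, B, C, E, F}. Minimal: {F}⁺ = {F}; {C}⁺ = {C} — none reach the full schema.
Any other superkey contains one of these as a subset, so there are no further candidate keys.

{B, C}; {C, E}; {C, F}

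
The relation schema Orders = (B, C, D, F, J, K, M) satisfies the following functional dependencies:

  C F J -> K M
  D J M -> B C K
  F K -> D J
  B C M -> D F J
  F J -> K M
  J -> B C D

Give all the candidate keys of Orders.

{F, J}⁺: FJ→KM adds K, M; J→BCD adds B, C, D → {B, C, D, F, J, K, M}.
{F, K}⁺: FK→DJ adds D, J; FJ→KM adds M; J→BCD adds B, C → {B, C, D, F, J, K, M}.
{J, M}⁺: J→BCD adds B, C, D; DJM→BCK adds K; BCM→DFJ adds F → {B, C, D, F, J, K, M}.
{B, C, M}⁺: BCM→DFJ adds D, F, J; FJ→KM adds K → {B, C, D, F, J, K, M}.
Any other superkey contains one of these as a subset, so there are no further candidate keys.

(F, J); (F, K); (J, M); (B, C, M)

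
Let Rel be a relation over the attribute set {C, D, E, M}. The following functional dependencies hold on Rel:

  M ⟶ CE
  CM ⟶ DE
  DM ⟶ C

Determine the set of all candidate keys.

(M)

Attribute M never appears on the right-hand side of any dependency, so M must belong to every candidate key.
{M}⁺ = {C, D, E, M}, which is all of the schema, so {M} is the only candidate key.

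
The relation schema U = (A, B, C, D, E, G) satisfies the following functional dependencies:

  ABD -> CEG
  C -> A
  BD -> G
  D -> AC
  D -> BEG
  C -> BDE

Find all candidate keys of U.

(C); (D)

{C}⁺: C→A adds A; C→BDE adds B, D, E; ABD→CEG adds G → {A, B, C, D, E, G}.
{D}⁺: D→AC adds A, C; D→BEG adds B, E, G → {A, B, C, D, E, G}.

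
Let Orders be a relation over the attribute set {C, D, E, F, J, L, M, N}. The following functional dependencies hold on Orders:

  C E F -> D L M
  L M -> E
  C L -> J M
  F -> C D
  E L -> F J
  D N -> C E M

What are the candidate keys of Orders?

{F, N}; {C, L, N}; {D, L, N}; {E, L, N}; {L, M, N}

Attribute N never appears on the right-hand side of any dependency, so N must belong to every candidate key.
{N}⁺ = {N}, which is not all of the schema, so we must add further attributes.
{F, N}⁺: F→CD adds C, D; DN→CEM adds E, M; CEF→DLM adds L; CL→JM adds J → {C, D, E, F, J, L, M, N}. Minimal: {N}⁺ = {N}; {F}⁺ = {C, D, F} — none reach the full schema.
{C, L, N}⁺: CL→JM adds J, M; LM→E adds E; EL→FJ adds F; CEF→DLM adds D → {C, D, E, F, J, L, M, N}. Minimal: {L, N}⁺ = {L, N}; {C, N}⁺ = {C, N}; {C, L}⁺ = {C, D, E, F, J, L, M} — none reach the full schema.
{D, L, N}⁺: DN→CEM adds C, E, M; CL→JM adds J; EL→FJ adds F → {C, D, E, F, J, L, M, N}. Minimal: {L, N}⁺ = {L, N}; {D, N}⁺ = {C, D, E, M, N}; {D, L}⁺ = {D, L} — none reach the full schema.
{E, L, N}⁺: EL→FJ adds F, J; F→CD adds C, D; DN→CEM adds M → {C, D, E, F, J, L, M, N}. Minimal: {L, N}⁺ = {L, N}; {E, N}⁺ = {E, N}; {E, L}⁺ = {C, D, E, F, J, L, M} — none reach the full schema.
{L, M, N}⁺: LM→E adds E; EL→FJ adds F, J; F→CD adds C, D → {C, D, E, F, J, L, M, N}. Minimal: {M, N}⁺ = {M, N}; {L, N}⁺ = {L, N}; {L, M}⁺ = {C, D, E, F, J, L, M} — none reach the full schema.
Any other superkey contains one of these as a subset, so there are no further candidate keys.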